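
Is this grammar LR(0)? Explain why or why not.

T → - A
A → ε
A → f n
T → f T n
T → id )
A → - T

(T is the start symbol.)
No. Shift-reduce conflict between [A → .] and [A → . - T]

A grammar is LR(0) if no state in the canonical LR(0) collection has:
  - both a shift item (dot before a terminal) and a complete item (shift-reduce conflict), or
  - two or more complete items (reduce-reduce conflict; the accept item [T' → T .] counts as a complete item here).

Augment with T' → T and build the canonical LR(0) collection (I0 = CLOSURE({[T' → . T]}), then GOTO on every symbol after a dot until no new states appear). It has 13 states:
  I0: { [T → . - A], [T → . f T n], [T → . id )], [T' → . T] }  — shift
  I1: { [A → . - T], [A → . f n], [A → .], [T → - . A] }  — shift, reduce
  I2: { [T' → T .] }  — accept
  I3: { [T → . - A], [T → . f T n], [T → . id )], [T → f . T n] }  — shift
  I4: { [T → id . )] }  — shift
  I5: { [T → id ) .] }  — reduce
  I6: { [T → f T . n] }  — shift
  I7: { [T → f T n .] }  — reduce
  I8: { [A → - . T], [T → . - A], [T → . f T n], [T → . id )] }  — shift
  I9: { [T → - A .] }  — reduce
  I10: { [A → f . n] }  — shift
  I11: { [A → f n .] }  — reduce
  I12: { [A → - T .] }  — reduce

Conflict in state I1:
  Shift-reduce conflict between [A → .] and [A → . - T]
So the grammar is NOT LR(0).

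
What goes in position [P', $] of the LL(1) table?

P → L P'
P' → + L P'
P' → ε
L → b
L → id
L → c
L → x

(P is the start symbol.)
P' → ε

To find M[P', $], we find productions for P' where $ is in the predict set (PREDICT(N → α) = (FIRST(α) \ {ε}) ∪ (FOLLOW(N) if α ⇒* ε)).

Relevant sets:
  FOLLOW(P') = { $ }

P' → + L P': PREDICT = { '+' }
P' → ε: PREDICT = { $ }
  $ is in predict set, so this production goes in M[P', $]

M[P', $] = P' → ε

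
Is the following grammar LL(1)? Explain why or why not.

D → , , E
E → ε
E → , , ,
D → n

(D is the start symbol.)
A grammar is LL(1) if for each non-terminal N with multiple productions, the predict sets of those productions are pairwise disjoint, where PREDICT(N → α) = (FIRST(α) \ {ε}) ∪ (FOLLOW(N) if α ⇒* ε).

Relevant sets:
  FOLLOW(E) = { $ }

For D:
  PREDICT(D → ',' ',' E) = { ',' }
  PREDICT(D → n) = { 'n' }
For E:
  PREDICT(E → ε) = { $ }
  PREDICT(E → ',' ',' ',') = { ',' }

All predict sets are disjoint. The grammar IS LL(1).

Answer: Yes, the grammar is LL(1).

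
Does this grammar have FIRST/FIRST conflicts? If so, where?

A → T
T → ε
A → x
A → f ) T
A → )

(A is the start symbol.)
FIRST sets of the non-terminals at (or reachable through a nullable prefix from) the front of some alternative:
  FIRST(T) = { ε }

Productions for A:
  A → T: FIRST = { ε }
  A → x: FIRST = { 'x' }
  A → f ) T: FIRST = { 'f' }
  A → ): FIRST = { ')' }
T has only one production, so no FIRST/FIRST conflict is possible there.

All alternatives of each non-terminal have pairwise disjoint FIRST sets.

Answer: No FIRST/FIRST conflicts.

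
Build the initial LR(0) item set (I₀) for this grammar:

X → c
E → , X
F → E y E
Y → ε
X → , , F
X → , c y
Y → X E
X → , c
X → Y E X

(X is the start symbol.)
First, augment the grammar with X' → X
I₀ = CLOSURE({ [X' → . X] }):
  [X' → . X] has the dot before X: add [X → . c], [X → . , , F], [X → . , c y], [X → . , c], [X → . Y E X]
  [X → . Y E X] has the dot before Y: add [Y → .], [Y → . X E]
No further items can be added.

I₀ = { [X → . , , F], [X → . , c y], [X → . , c], [X → . Y E X], [X → . c], [X' → . X], [Y → . X E], [Y → .] }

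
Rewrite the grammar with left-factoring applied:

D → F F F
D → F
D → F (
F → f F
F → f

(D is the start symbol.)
Left-factoring transforms A → αβ₁ | αβ₂ into A → αA' and A' → β₁ | β₂
(α is the longest common prefix among the alternatives). Repeat until
no nonterminal has two alternatives with a common prefix.

Round 1: D has alternatives sharing prefix 'F'. Introduce D': D → F D'
  Add: D' → F F
  Add: D' → ε
  Add: D' → (

Round 2: F has alternatives sharing prefix 'f'. Introduce F': F → f F'
  Add: F' → F
  Add: F' → ε

No remaining common prefixes — done.

Resulting grammar:
D → F D'
D' → F F
D' → ε
D' → (
F → f F'
F' → F
F' → ε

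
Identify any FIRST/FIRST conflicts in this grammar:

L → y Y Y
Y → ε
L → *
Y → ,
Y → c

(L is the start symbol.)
Productions for L:
  L → y Y Y: FIRST = { 'y' }
  L → *: FIRST = { '*' }
Productions for Y:
  Y → ε: FIRST = { ε }
  Y → ,: FIRST = { ',' }
  Y → c: FIRST = { 'c' }

All alternatives of each non-terminal have pairwise disjoint FIRST sets.

Answer: No FIRST/FIRST conflicts.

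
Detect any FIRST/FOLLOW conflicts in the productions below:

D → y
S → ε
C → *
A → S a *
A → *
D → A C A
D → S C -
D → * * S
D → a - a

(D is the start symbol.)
No FIRST/FOLLOW conflicts.

Nullable non-terminals: S.
S has a nullable alternative but only one production, so nothing to check.

A, C, D have no nullable alternative, so no FIRST/FOLLOW check is needed there.

No FIRST/FOLLOW conflicts found.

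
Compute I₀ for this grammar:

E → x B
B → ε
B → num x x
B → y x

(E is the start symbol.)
First, augment the grammar with E' → E
I₀ = CLOSURE({ [E' → . E] }):
  [E' → . E] has the dot before E: add [E → . x B]
No further items can be added.

I₀ = { [E → . x B], [E' → . E] }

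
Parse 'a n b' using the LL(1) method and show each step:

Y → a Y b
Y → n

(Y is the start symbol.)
LL(1) parsing maintains a stack (initially the start symbol over $) and the input. At each step: if the stack top is a terminal, match it against the current input token; if it is a non-terminal N, replace it with the RHS of M[N, lookahead] (the unique production whose predict set contains the lookahead).

Stack is shown with the top on the left.

Stack    Input    Action
------------------------
Y $      a n b $  output Y → a Y b
a Y b $  a n b $  match 'a'
Y b $    n b $    output Y → n
n b $    n b $    match 'n'
b $      b $      match 'b'
$        $        accept

The string is accepted.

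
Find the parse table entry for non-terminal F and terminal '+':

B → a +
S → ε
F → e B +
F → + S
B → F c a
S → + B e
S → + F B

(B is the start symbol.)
To find M[F, '+'], we find productions for F where '+' is in the predict set (PREDICT(N → α) = (FIRST(α) \ {ε}) ∪ (FOLLOW(N) if α ⇒* ε)).

F → e B +: PREDICT = { 'e' }
F → + S: PREDICT = { '+' }
  '+' is in predict set, so this production goes in M[F, '+']

M[F, '+'] = F → + S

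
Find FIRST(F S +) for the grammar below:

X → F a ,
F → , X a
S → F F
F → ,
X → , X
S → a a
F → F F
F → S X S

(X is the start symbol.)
FIRST sets of the non-terminals involved (from the grammar, by fixed-point iteration):
  FIRST(F) = { ',', 'a' }

To compute FIRST(F S +), process the symbols left to right:
Symbol F is a non-terminal. Add FIRST(F) \ {ε} = { ',', 'a' }
F is not nullable (ε ∉ FIRST(F)), so stop here.
FIRST(F S +) = { ',', 'a' }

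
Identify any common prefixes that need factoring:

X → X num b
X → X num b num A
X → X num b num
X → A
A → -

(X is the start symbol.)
Yes, X has productions with common prefix 'X num b'

Left-factoring is needed when two productions for the same non-terminal
share a common prefix on the right-hand side.

Productions for X:
  X → X num b
  X → X num b num A
  X → X num b num
  X → A

Found common prefix 'X num b' in productions for X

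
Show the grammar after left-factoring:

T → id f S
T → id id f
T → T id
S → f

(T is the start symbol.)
Left-factoring transforms A → αβ₁ | αβ₂ into A → αA' and A' → β₁ | β₂
(α is the longest common prefix among the alternatives). Repeat until
no nonterminal has two alternatives with a common prefix.

Round 1: T has alternatives sharing prefix 'id'. Introduce T': T → id T'
  Add: T' → f S
  Add: T' → id f

No remaining common prefixes — done.

Resulting grammar:
T → id T'
T' → f S
T' → id f
T → T id
S → f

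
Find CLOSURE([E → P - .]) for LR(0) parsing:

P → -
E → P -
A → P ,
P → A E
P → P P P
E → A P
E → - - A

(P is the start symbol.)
To compute CLOSURE, for each item [A → α.Bβ] where B is a non-terminal, add [B → .γ] for all productions B → γ; repeat for the newly added items until nothing changes.

Start with: [E → P - .]
The dot is at the end, so nothing is added.

CLOSURE = { [E → P - .] }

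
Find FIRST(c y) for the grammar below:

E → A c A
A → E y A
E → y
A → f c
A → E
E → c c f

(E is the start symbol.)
To compute FIRST(c y), process the symbols left to right:
Symbol c is a terminal. Add 'c' and stop.
FIRST(c y) = { 'c' }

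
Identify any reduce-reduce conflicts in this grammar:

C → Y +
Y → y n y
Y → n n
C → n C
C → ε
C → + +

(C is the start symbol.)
Yes — I9: [C → .] vs [Y → n n .]

A reduce-reduce conflict occurs when an LR(0) state has two complete items [A → α .] and [B → β .] — both call for a reduction, and with no lookahead the parser cannot choose between them.

Augment with C' → C and build the canonical LR(0) collection (I0 = CLOSURE({[C' → . C]}), then GOTO on every symbol after a dot until no new states appear). It has 12 states:
  I0: { [C → . + +], [C → . Y +], [C → . n C], [C → .], [C' → . C], [Y → . n n], [Y → . y n y] }  — shift, reduce
  I1: { [C → + . +] }  — shift
  I2: { [C' → C .] }  — accept
  I3: { [C → Y . +] }  — shift
  I4: { [C → . + +], [C → . Y +], [C → . n C], [C → .], [C → n . C], [Y → . n n], [Y → . y n y], [Y → n . n] }  — shift, reduce
  I5: { [Y → y . n y] }  — shift
  I6: { [Y → y n . y] }  — shift
  I7: { [Y → y n y .] }  — reduce
  I8: { [C → n C .] }  — reduce
  I9: { [C → . + +], [C → . Y +], [C → . n C], [C → .], [C → n . C], [Y → . n n], [Y → . y n y], [Y → n . n], [Y → n n .] }  — shift, 2 reduces
  I10: { [C → Y + .] }  — reduce
  I11: { [C → + + .] }  — reduce

I9 contains complete items [C → .], [Y → n n .] — reduce-reduce conflict.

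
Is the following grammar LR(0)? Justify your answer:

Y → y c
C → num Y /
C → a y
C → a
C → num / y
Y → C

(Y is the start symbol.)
A grammar is LR(0) if no state in the canonical LR(0) collection has:
  - both a shift item (dot before a terminal) and a complete item (shift-reduce conflict), or
  - two or more complete items (reduce-reduce conflict; the accept item [Y' → Y .] counts as a complete item here).

Augment with Y' → Y and build the canonical LR(0) collection (I0 = CLOSURE({[Y' → . Y]}), then GOTO on every symbol after a dot until no new states appear). It has 12 states:
  I0: { [C → . a y], [C → . a], [C → . num / y], [C → . num Y /], [Y → . C], [Y → . y c], [Y' → . Y] }  — shift
  I1: { [Y → C .] }  — reduce
  I2: { [Y' → Y .] }  — accept
  I3: { [C → a . y], [C → a .] }  — shift, reduce
  I4: { [C → . a y], [C → . a], [C → . num / y], [C → . num Y /], [C → num . / y], [C → num . Y /], [Y → . C], [Y → . y c] }  — shift
  I5: { [Y → y . c] }  — shift
  I6: { [Y → y c .] }  — reduce
  I7: { [C → num / . y] }  — shift
  I8: { [C → num Y . /] }  — shift
  I9: { [C → num Y / .] }  — reduce
  I10: { [C → num / y .] }  — reduce
  I11: { [C → a y .] }  — reduce

Conflict in state I3:
  Shift-reduce conflict between [C → a .] and [C → a . y]
So the grammar is NOT LR(0).

Answer: No. Shift-reduce conflict between [C → a .] and [C → a . y]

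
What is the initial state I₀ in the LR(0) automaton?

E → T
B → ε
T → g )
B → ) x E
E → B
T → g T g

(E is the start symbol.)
First, augment the grammar with E' → E
I₀ = CLOSURE({ [E' → . E] }):
  [E' → . E] has the dot before E: add [E → . T], [E → . B]
  [E → . T] has the dot before T: add [T → . g )], [T → . g T g]
  [E → . B] has the dot before B: add [B → .], [B → . ) x E]
No further items can be added.

I₀ = { [B → . ) x E], [B → .], [E → . B], [E → . T], [E' → . E], [T → . g )], [T → . g T g] }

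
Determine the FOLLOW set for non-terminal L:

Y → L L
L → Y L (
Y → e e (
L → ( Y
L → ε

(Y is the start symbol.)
In Y → L L: L is followed by L, add FIRST(L) \ {ε} = { '(', 'e' }
  L is nullable, so also add FOLLOW(Y)
In Y → L L: L is at the end, add FOLLOW(Y)
In L → Y L (: L is followed by '(', add FIRST('(') \ {ε} = { '(' }

The FOLLOW sets referred to above (computed the same way, to a fixed point):
  FOLLOW(Y) = { $, '(', 'e' }

Taking the union: FOLLOW(L) = { $, '(', 'e' }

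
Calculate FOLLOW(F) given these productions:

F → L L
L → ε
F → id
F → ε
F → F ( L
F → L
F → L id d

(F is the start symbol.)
F is the start symbol, so $ ∈ FOLLOW(F).
In F → F ( L: F is followed by '(' L, add FIRST('(' L) \ {ε} = { '(' }

Taking the union: FOLLOW(F) = { $, '(' }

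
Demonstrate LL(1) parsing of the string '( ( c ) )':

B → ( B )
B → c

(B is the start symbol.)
Stack is shown with the top on the left.

Stack      Input        Action
------------------------------
B $        ( ( c ) ) $  output B → ( B )
( B ) $    ( ( c ) ) $  match '('
B ) $      ( c ) ) $    output B → ( B )
( B ) ) $  ( c ) ) $    match '('
B ) ) $    c ) ) $      output B → c
c ) ) $    c ) ) $      match 'c'
) ) $      ) ) $        match ')'
) $        ) $          match ')'
$          $            accept

The string is accepted.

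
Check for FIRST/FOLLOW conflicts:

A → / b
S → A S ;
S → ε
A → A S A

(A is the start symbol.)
Nullable non-terminals: S.
FIRST sets used below: FIRST(A) = { '/' }

S: nullable alternative(s) S → ε; FOLLOW(S) = { '/', ';' }
  S → A S ;: FIRST \ {ε} = { '/' } — overlaps FOLLOW(S) on { '/' }: CONFLICT
  S → ε: FIRST \ {ε} = { } — this is the only nullable alternative, skip

A has no nullable alternative, so no FIRST/FOLLOW check is needed there.

So the grammar has 1 FIRST/FOLLOW conflict (marked CONFLICT above).

Answer: Yes. S → A S ';' with FOLLOW(S) on { '/' }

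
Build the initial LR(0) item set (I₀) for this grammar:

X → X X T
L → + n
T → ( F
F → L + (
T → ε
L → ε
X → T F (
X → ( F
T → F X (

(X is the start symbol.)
{ [F → . L + (], [L → . + n], [L → .], [T → . ( F], [T → . F X (], [T → .], [X → . ( F], [X → . T F (], [X → . X X T], [X' → . X] }

First, augment the grammar with X' → X
I₀ = CLOSURE({ [X' → . X] }):
  [X' → . X] has the dot before X: add [X → . X X T], [X → . T F (], [X → . ( F]
  [X → . T F (] has the dot before T: add [T → . ( F], [T → .], [T → . F X (]
  [T → . F X (] has the dot before F: add [F → . L + (]
  [F → . L + (] has the dot before L: add [L → . + n], [L → .]
No further items can be added.

I₀ = { [F → . L + (], [L → . + n], [L → .], [T → . ( F], [T → . F X (], [T → .], [X → . ( F], [X → . T F (], [X → . X X T], [X' → . X] }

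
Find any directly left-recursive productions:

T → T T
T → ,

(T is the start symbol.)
T → T T: LEFT RECURSIVE (starts with T)
T → ,: starts with ','

The grammar has direct left recursion on: T.

Answer: Yes, T is left-recursive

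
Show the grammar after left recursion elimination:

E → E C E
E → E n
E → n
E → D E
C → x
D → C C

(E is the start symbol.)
E → n E'
E → D E E'
E' → C E E'
E' → n E'
E' → ε
C → x
D → C C

E is directly left-recursive. The standard transformation for
  A → A α₁ | ... | A α_m | β₁ | ... | β_n
is
  A  → β₁ A' | ... | β_n A'
  A' → α₁ A' | ... | α_m A' | ε

E → n becomes E → n E'
E → D E becomes E → D E E'
E → E C E becomes E' → C E E'
E → E n becomes E' → n E'
Add E' → ε

Productions for other non-terminals are unchanged:
  C → x
  D → C C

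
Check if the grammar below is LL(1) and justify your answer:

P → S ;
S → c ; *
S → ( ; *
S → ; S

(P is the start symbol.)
Yes, the grammar is LL(1).

A grammar is LL(1) if for each non-terminal N with multiple productions, the predict sets of those productions are pairwise disjoint, where PREDICT(N → α) = (FIRST(α) \ {ε}) ∪ (FOLLOW(N) if α ⇒* ε).

For S:
  PREDICT(S → c ';' '*') = { 'c' }
  PREDICT(S → '(' ';' '*') = { '(' }
  PREDICT(S → ';' S) = { ';' }
P has a single production, so nothing to check there.

All predict sets are disjoint. The grammar IS LL(1).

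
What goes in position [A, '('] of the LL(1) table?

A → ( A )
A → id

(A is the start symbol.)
A → ( A )

To find M[A, '('], we find productions for A where '(' is in the predict set (PREDICT(N → α) = (FIRST(α) \ {ε}) ∪ (FOLLOW(N) if α ⇒* ε)).

A → ( A ): PREDICT = { '(' }
  '(' is in predict set, so this production goes in M[A, '(']
A → id: PREDICT = { 'id' }

M[A, '('] = A → ( A )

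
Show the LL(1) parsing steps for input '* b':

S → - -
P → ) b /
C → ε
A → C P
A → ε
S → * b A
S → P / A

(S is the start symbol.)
LL(1) parsing maintains a stack (initially the start symbol over $) and the input. At each step: if the stack top is a terminal, match it against the current input token; if it is a non-terminal N, replace it with the RHS of M[N, lookahead] (the unique production whose predict set contains the lookahead).

Stack is shown with the top on the left.

Stack    Input  Action
----------------------
S $      * b $  output S → * b A
* b A $  * b $  match '*'
b A $    b $    match 'b'
A $      $      output A → ε
$        $      accept

The string is accepted.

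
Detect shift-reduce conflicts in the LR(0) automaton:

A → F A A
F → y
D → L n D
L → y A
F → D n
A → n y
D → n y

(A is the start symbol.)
Augment with A' → A and build the canonical LR(0) collection (I0 = CLOSURE({[A' → . A]}), then GOTO on every symbol after a dot until no new states appear). It has 17 states:
  I0: { [A → . F A A], [A → . n y], [A' → . A], [D → . L n D], [D → . n y], [F → . D n], [F → . y], [L → . y A] }  — shift
  I1: { [A' → A .] }  — accept
  I2: { [F → D . n] }  — shift
  I3: { [A → . F A A], [A → . n y], [A → F . A A], [D → . L n D], [D → . n y], [F → . D n], [F → . y], [L → . y A] }  — shift
  I4: { [D → L . n D] }  — shift
  I5: { [A → n . y], [D → n . y] }  — shift
  I6: { [A → . F A A], [A → . n y], [D → . L n D], [D → . n y], [F → . D n], [F → . y], [F → y .], [L → . y A], [L → y . A] }  — shift, reduce
  I7: { [L → y A .] }  — reduce
  I8: { [A → n y .], [D → n y .] }  — 2 reduces
  I9: { [D → . L n D], [D → . n y], [D → L n . D], [L → . y A] }  — shift
  I10: { [D → L n D .] }  — reduce
  I11: { [D → n . y] }  — shift
  I12: { [A → . F A A], [A → . n y], [D → . L n D], [D → . n y], [F → . D n], [F → . y], [L → . y A], [L → y . A] }  — shift
  I13: { [D → n y .] }  — reduce
  I14: { [A → . F A A], [A → . n y], [A → F A . A], [D → . L n D], [D → . n y], [F → . D n], [F → . y], [L → . y A] }  — shift
  I15: { [A → F A A .] }  — reduce
  I16: { [F → D n .] }  — reduce

I6 contains reduce item [F → y .] and shift items [A → . n y], [D → . n y], [F → . y], [L → . y A] — shift-reduce conflict.

Answer: Yes — I6: [F → y .] vs [A → . n y]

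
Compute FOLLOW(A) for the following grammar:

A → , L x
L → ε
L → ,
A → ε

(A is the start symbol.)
To compute FOLLOW(A), find every occurrence of A on a right-hand side N → α A β: add FIRST(β) \ {ε}, and if β is empty or nullable also add FOLLOW(N). Iterate to a fixed point.

A is the start symbol, so $ ∈ FOLLOW(A).
A does not occur on any right-hand side.

Taking the union: FOLLOW(A) = { $ }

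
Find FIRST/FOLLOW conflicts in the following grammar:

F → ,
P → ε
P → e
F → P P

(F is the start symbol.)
Yes. P → e with FOLLOW(P) on { 'e' }

A FIRST/FOLLOW conflict occurs when a non-terminal N has a nullable alternative N → β (β ⇒* ε) and another alternative N → α with FIRST(α) ∩ FOLLOW(N) ≠ ∅: on such a lookahead the parser cannot decide between expanding α and letting N vanish via β.

Nullable non-terminals: F, P.
FIRST sets used below: FIRST(P) = { 'e', ε }

F: nullable alternative(s) F → P P; FOLLOW(F) = { $ }
  F → ,: FIRST \ {ε} = { ',' } — disjoint from FOLLOW(F)
  F → P P: FIRST \ {ε} = { 'e' } — this is the only nullable alternative, skip

P: nullable alternative(s) P → ε; FOLLOW(P) = { $, 'e' }
  P → ε: FIRST \ {ε} = { } — this is the only nullable alternative, skip
  P → e: FIRST \ {ε} = { 'e' } — overlaps FOLLOW(P) on { 'e' }: CONFLICT

So the grammar has 1 FIRST/FOLLOW conflict (marked CONFLICT above).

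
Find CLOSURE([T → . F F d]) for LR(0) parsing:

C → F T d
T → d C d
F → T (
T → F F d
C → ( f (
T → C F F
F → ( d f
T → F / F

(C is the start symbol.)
Start with: [T → . F F d]
  [T → . F F d] has the dot before F: add [F → . T (], [F → . ( d f]
  [F → . T (] has the dot before T: add [T → . d C d], [T → . C F F], [T → . F / F]
  [T → . C F F] has the dot before C: add [C → . F T d], [C → . ( f (]
No further items can be added.

CLOSURE = { [C → . ( f (], [C → . F T d], [F → . ( d f], [F → . T (], [T → . C F F], [T → . F / F], [T → . F F d], [T → . d C d] }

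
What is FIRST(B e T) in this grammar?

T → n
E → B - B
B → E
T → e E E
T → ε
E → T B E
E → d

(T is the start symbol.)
{ 'd', 'e', 'n' }

FIRST sets of the non-terminals involved (from the grammar, by fixed-point iteration):
  FIRST(B) = { 'd', 'e', 'n' }

To compute FIRST(B e T), process the symbols left to right:
Symbol B is a non-terminal. Add FIRST(B) \ {ε} = { 'd', 'e', 'n' }
B is not nullable (ε ∉ FIRST(B)), so stop here.
FIRST(B e T) = { 'd', 'e', 'n' }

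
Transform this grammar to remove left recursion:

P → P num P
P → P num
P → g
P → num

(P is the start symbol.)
P → g P'
P → num P'
P' → num P P'
P' → num P'
P' → ε

P is directly left-recursive. The standard transformation for
  A → A α₁ | ... | A α_m | β₁ | ... | β_n
is
  A  → β₁ A' | ... | β_n A'
  A' → α₁ A' | ... | α_m A' | ε

P → g becomes P → g P'
P → num becomes P → num P'
P → P num P becomes P' → num P P'
P → P num becomes P' → num P'
Add P' → ε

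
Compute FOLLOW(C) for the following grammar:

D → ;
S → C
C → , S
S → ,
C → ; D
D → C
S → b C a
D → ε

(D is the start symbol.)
{ $, 'a' }

To compute FOLLOW(C), find every occurrence of C on a right-hand side N → α C β: add FIRST(β) \ {ε}, and if β is empty or nullable also add FOLLOW(N). Iterate to a fixed point.

In S → C: C is at the end, add FOLLOW(S)
In D → C: C is at the end, add FOLLOW(D)
In S → b C a: C is followed by a, add FIRST(a) \ {ε} = { 'a' }

The FOLLOW sets referred to above (computed the same way, to a fixed point):
  FOLLOW(S) = { $, 'a' }
  FOLLOW(D) = { $, 'a' }

Taking the union: FOLLOW(C) = { $, 'a' }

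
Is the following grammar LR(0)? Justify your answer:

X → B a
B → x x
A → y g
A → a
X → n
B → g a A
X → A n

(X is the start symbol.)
A grammar is LR(0) if no state in the canonical LR(0) collection has:
  - both a shift item (dot before a terminal) and a complete item (shift-reduce conflict), or
  - two or more complete items (reduce-reduce conflict; the accept item [X' → X .] counts as a complete item here).

Augment with X' → X and build the canonical LR(0) collection (I0 = CLOSURE({[X' → . X]}), then GOTO on every symbol after a dot until no new states appear). It has 15 states:
  I0: { [A → . a], [A → . y g], [B → . g a A], [B → . x x], [X → . A n], [X → . B a], [X → . n], [X' → . X] }  — shift
  I1: { [X → A . n] }  — shift
  I2: { [X → B . a] }  — shift
  I3: { [X' → X .] }  — accept
  I4: { [A → a .] }  — reduce
  I5: { [B → g . a A] }  — shift
  I6: { [X → n .] }  — reduce
  I7: { [B → x . x] }  — shift
  I8: { [A → y . g] }  — shift
  I9: { [A → y g .] }  — reduce
  I10: { [B → x x .] }  — reduce
  I11: { [A → . a], [A → . y g], [B → g a . A] }  — shift
  I12: { [B → g a A .] }  — reduce
  I13: { [X → B a .] }  — reduce
  I14: { [X → A n .] }  — reduce

Every state is either a pure shift/goto state or contains exactly one complete item and nothing to shift — no conflicts. The grammar is LR(0).

Answer: Yes, the grammar is LR(0)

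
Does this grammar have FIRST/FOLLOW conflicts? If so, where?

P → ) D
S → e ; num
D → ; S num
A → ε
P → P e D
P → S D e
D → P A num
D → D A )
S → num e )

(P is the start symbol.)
Nullable non-terminals: A.
A has a nullable alternative but only one production, so nothing to check.

D, P, S have no nullable alternative, so no FIRST/FOLLOW check is needed there.

No FIRST/FOLLOW conflicts found.

Answer: No FIRST/FOLLOW conflicts.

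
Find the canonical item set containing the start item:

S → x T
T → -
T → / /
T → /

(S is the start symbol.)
{ [S → . x T], [S' → . S] }

First, augment the grammar with S' → S
I₀ = CLOSURE({ [S' → . S] }):
  [S' → . S] has the dot before S: add [S → . x T]
No further items can be added.

I₀ = { [S → . x T], [S' → . S] }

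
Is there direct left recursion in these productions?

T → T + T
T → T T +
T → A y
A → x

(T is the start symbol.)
Yes, T is left-recursive

Direct left recursion occurs when N → N α for some non-terminal N (the right-hand side begins with the left-hand side itself).

T → T + T: LEFT RECURSIVE (starts with T)
T → T T +: LEFT RECURSIVE (starts with T)
T → A y: starts with A
A → x: starts with x

The grammar has direct left recursion on: T.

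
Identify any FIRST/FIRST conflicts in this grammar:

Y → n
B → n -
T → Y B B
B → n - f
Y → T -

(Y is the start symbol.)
Yes. Y → n / Y → T '-' on { 'n' }; B → n '-' / B → n '-' f on { 'n' }

FIRST sets of the non-terminals at (or reachable through a nullable prefix from) the front of some alternative:
  FIRST(T) = { 'n' }

Productions for Y:
  Y → n: FIRST = { 'n' }
  Y → T -: FIRST = { 'n' }
Productions for B:
  B → n -: FIRST = { 'n' }
  B → n - f: FIRST = { 'n' }
T has only one production, so no FIRST/FIRST conflict is possible there.

Conflict for Y: Y → n and Y → T -
  Overlap: { 'n' }
Conflict for B: B → n - and B → n - f
  Overlap: { 'n' }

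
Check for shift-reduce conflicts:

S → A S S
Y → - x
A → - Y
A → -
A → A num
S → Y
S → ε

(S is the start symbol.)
Yes — I0: [S → .] vs [A → . -]; I1: [A → - .] vs [Y → . - x]; I2: [S → .] vs [A → . -]; I5: [S → .] vs [A → . -]

A shift-reduce conflict occurs when an LR(0) state has both:
  - a complete (reduce) item [A → α .] (dot at the end), and
  - a shift item [B → β . c γ] (dot before a terminal).

Augment with S' → S and build the canonical LR(0) collection (I0 = CLOSURE({[S' → . S]}), then GOTO on every symbol after a dot until no new states appear). It has 11 states:
  I0: { [A → . - Y], [A → . -], [A → . A num], [S → . A S S], [S → . Y], [S → .], [S' → . S], [Y → . - x] }  — shift, reduce
  I1: { [A → - . Y], [A → - .], [Y → - . x], [Y → . - x] }  — shift, reduce
  I2: { [A → . - Y], [A → . -], [A → . A num], [A → A . num], [S → . A S S], [S → . Y], [S → .], [S → A . S S], [Y → . - x] }  — shift, reduce
  I3: { [S' → S .] }  — accept
  I4: { [S → Y .] }  — reduce
  I5: { [A → . - Y], [A → . -], [A → . A num], [S → . A S S], [S → . Y], [S → .], [S → A S . S], [Y → . - x] }  — shift, reduce
  I6: { [A → A num .] }  — reduce
  I7: { [S → A S S .] }  — reduce
  I8: { [Y → - . x] }  — shift
  I9: { [A → - Y .] }  — reduce
  I10: { [Y → - x .] }  — reduce

I0 contains reduce item [S → .] and shift items [A → . -], [A → . - Y], [Y → . - x] — shift-reduce conflict.
I1 contains reduce item [A → - .] and shift items [Y → . - x], [Y → - . x] — shift-reduce conflict.
I2 contains reduce item [S → .] and shift items [A → . -], [A → . - Y], [A → A . num], [Y → . - x] — shift-reduce conflict.
I5 contains reduce item [S → .] and shift items [A → . -], [A → . - Y], [Y → . - x] — shift-reduce conflict.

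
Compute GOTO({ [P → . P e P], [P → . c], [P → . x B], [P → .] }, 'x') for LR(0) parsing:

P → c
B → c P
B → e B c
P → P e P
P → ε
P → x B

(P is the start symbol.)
GOTO(I, 'x') = CLOSURE({ [A → αX.β] : [A → α.Xβ] ∈ I, X = 'x' })

Items with dot before 'x', with the dot advanced:
  [P → . x B] → [P → x . B]
Closure of the advanced items:
  [P → x . B] has the dot before B: add [B → . c P], [B → . e B c]

GOTO = { [B → . c P], [B → . e B c], [P → x . B] }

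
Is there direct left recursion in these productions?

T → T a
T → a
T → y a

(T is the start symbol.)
Direct left recursion occurs when N → N α for some non-terminal N (the right-hand side begins with the left-hand side itself).

T → T a: LEFT RECURSIVE (starts with T)
T → a: starts with a
T → y a: starts with y

The grammar has direct left recursion on: T.

Answer: Yes, T is left-recursive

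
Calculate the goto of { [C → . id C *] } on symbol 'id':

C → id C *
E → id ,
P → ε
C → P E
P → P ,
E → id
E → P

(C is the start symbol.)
GOTO(I, 'id') = CLOSURE({ [A → αX.β] : [A → α.Xβ] ∈ I, X = 'id' })

Items with dot before 'id', with the dot advanced:
  [C → . id C *] → [C → id . C *]
Closure of the advanced items:
  [C → id . C *] has the dot before C: add [C → . id C *], [C → . P E]
  [C → . P E] has the dot before P: add [P → .], [P → . P ,]

GOTO = { [C → . P E], [C → . id C *], [C → id . C *], [P → . P ,], [P → .] }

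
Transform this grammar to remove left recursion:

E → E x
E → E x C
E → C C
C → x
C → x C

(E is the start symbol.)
E is directly left-recursive. The standard transformation for
  A → A α₁ | ... | A α_m | β₁ | ... | β_n
is
  A  → β₁ A' | ... | β_n A'
  A' → α₁ A' | ... | α_m A' | ε

E → C C becomes E → C C E'
E → E x becomes E' → x E'
E → E x C becomes E' → x C E'
Add E' → ε

Productions for other non-terminals are unchanged:
  C → x
  C → x C

Resulting grammar:
E → C C E'
E' → x E'
E' → x C E'
E' → ε
C → x
C → x C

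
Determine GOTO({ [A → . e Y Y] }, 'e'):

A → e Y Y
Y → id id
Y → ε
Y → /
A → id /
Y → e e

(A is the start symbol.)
GOTO(I, 'e') = CLOSURE({ [A → αX.β] : [A → α.Xβ] ∈ I, X = 'e' })

Items with dot before 'e', with the dot advanced:
  [A → . e Y Y] → [A → e . Y Y]
Closure of the advanced items:
  [A → e . Y Y] has the dot before Y: add [Y → . id id], [Y → .], [Y → . /], [Y → . e e]

GOTO = { [A → e . Y Y], [Y → . /], [Y → . e e], [Y → . id id], [Y → .] }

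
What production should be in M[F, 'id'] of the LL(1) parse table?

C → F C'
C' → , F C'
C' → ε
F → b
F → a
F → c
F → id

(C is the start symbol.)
To find M[F, 'id'], we find productions for F where 'id' is in the predict set (PREDICT(N → α) = (FIRST(α) \ {ε}) ∪ (FOLLOW(N) if α ⇒* ε)).

F → b: PREDICT = { 'b' }
F → a: PREDICT = { 'a' }
F → c: PREDICT = { 'c' }
F → id: PREDICT = { 'id' }
  'id' is in predict set, so this production goes in M[F, 'id']

M[F, 'id'] = F → id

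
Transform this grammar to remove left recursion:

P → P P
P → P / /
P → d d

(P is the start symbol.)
P is directly left-recursive. The standard transformation for
  A → A α₁ | ... | A α_m | β₁ | ... | β_n
is
  A  → β₁ A' | ... | β_n A'
  A' → α₁ A' | ... | α_m A' | ε

P → d d becomes P → d d P'
P → P P becomes P' → P P'
P → P / / becomes P' → / / P'
Add P' → ε

Resulting grammar:
P → d d P'
P' → P P'
P' → / / P'
P' → ε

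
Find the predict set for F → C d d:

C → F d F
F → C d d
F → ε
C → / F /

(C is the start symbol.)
{ '/', 'd' }

PREDICT(F → C d d) = (FIRST(RHS) \ {ε}) ∪ (FOLLOW(F) if ε ∈ FIRST(RHS), i.e. RHS ⇒* ε)
FIRST(C) = { '/', 'd' }
FIRST(C d d) = { '/', 'd' }
ε ∉ FIRST(C d d), so FOLLOW(F) is not added.
PREDICT(F → C d d) = { '/', 'd' }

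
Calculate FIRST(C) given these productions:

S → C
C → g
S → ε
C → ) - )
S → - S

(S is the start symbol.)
{ ')', 'g' }

To compute FIRST(C), examine every production with C on the left-hand side, reading each right-hand side left to right until a non-nullable symbol is reached.

From C → g:
  - g is a terminal: add 'g' and stop
From C → ) - ):
  - ')' is a terminal: add ')' and stop

Collecting: FIRST(C) = { ')', 'g' }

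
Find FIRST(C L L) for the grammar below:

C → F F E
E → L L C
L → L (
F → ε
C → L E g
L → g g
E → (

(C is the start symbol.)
{ '(', 'g' }

FIRST sets of the non-terminals involved (from the grammar, by fixed-point iteration):
  FIRST(C) = { '(', 'g' }

To compute FIRST(C L L), process the symbols left to right:
Symbol C is a non-terminal. Add FIRST(C) \ {ε} = { '(', 'g' }
C is not nullable (ε ∉ FIRST(C)), so stop here.
FIRST(C L L) = { '(', 'g' }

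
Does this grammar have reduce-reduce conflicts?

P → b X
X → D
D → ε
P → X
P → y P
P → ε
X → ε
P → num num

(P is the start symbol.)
Yes — I0: [D → .] vs [P → .]; I4: [D → .] vs [X → .]; I6: [D → .] vs [P → .]

Augment with P' → P and build the canonical LR(0) collection (I0 = CLOSURE({[P' → . P]}), then GOTO on every symbol after a dot until no new states appear). It has 10 states:
  I0: { [D → .], [P → . X], [P → . b X], [P → . num num], [P → . y P], [P → .], [P' → . P], [X → . D], [X → .] }  — shift, 3 reduces
  I1: { [X → D .] }  — reduce
  I2: { [P' → P .] }  — accept
  I3: { [P → X .] }  — reduce
  I4: { [D → .], [P → b . X], [X → . D], [X → .] }  — 2 reduces
  I5: { [P → num . num] }  — shift
  I6: { [D → .], [P → . X], [P → . b X], [P → . num num], [P → . y P], [P → .], [P → y . P], [X → . D], [X → .] }  — shift, 3 reduces
  I7: { [P → y P .] }  — reduce
  I8: { [P → num num .] }  — reduce
  I9: { [P → b X .] }  — reduce

I0 contains complete items [D → .], [P → .], [X → .] — reduce-reduce conflict.
I4 contains complete items [D → .], [X → .] — reduce-reduce conflict.
I6 contains complete items [D → .], [P → .], [X → .] — reduce-reduce conflict.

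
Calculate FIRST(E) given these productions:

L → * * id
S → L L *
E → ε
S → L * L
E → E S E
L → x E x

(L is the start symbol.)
{ '*', 'x', ε }

To compute FIRST(E), examine every production with E on the left-hand side, reading each right-hand side left to right until a non-nullable symbol is reached.

FIRST sets of the other non-terminals involved (by the same procedure, iterated to a fixed point):
  FIRST(S) = { '*', 'x' }

From E → ε:
  - ε-production, so ε ∈ FIRST(E)
From E → E S E:
  - E is the symbol being defined: contributes nothing new
    E is nullable, so continue to the next symbol
  - S is a non-terminal: add FIRST(S) \ {ε} = { '*', 'x' }
    S is not nullable, so stop

Collecting: FIRST(E) = { '*', 'x', ε }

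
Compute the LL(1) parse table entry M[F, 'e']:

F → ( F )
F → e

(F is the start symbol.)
To find M[F, 'e'], we find productions for F where 'e' is in the predict set (PREDICT(N → α) = (FIRST(α) \ {ε}) ∪ (FOLLOW(N) if α ⇒* ε)).

F → ( F ): PREDICT = { '(' }
F → e: PREDICT = { 'e' }
  'e' is in predict set, so this production goes in M[F, 'e']

M[F, 'e'] = F → e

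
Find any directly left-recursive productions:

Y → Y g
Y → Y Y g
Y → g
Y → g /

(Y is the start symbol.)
Direct left recursion occurs when N → N α for some non-terminal N (the right-hand side begins with the left-hand side itself).

Y → Y g: LEFT RECURSIVE (starts with Y)
Y → Y Y g: LEFT RECURSIVE (starts with Y)
Y → g: starts with g
Y → g /: starts with g

The grammar has direct left recursion on: Y.

Answer: Yes, Y is left-recursive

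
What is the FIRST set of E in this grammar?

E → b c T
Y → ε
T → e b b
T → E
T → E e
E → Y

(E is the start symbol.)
{ 'b', ε }

To compute FIRST(E), examine every production with E on the left-hand side, reading each right-hand side left to right until a non-nullable symbol is reached.

FIRST sets of the other non-terminals involved (by the same procedure, iterated to a fixed point):
  FIRST(Y) = { ε }

From E → b c T:
  - b is a terminal: add 'b' and stop
From E → Y:
  - Y is a non-terminal: add FIRST(Y) \ {ε} = { }
    Y is nullable and nothing follows, so the whole right-hand side can vanish: ε ∈ FIRST(E)

Collecting: FIRST(E) = { 'b', ε }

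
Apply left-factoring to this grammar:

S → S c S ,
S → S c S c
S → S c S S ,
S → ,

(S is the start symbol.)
S → S c S S'
S' → ,
S' → c
S' → S ,
S → ,

Left-factoring transforms A → αβ₁ | αβ₂ into A → αA' and A' → β₁ | β₂
(α is the longest common prefix among the alternatives). Repeat until
no nonterminal has two alternatives with a common prefix.

Round 1: S has alternatives sharing prefix 'S c S'. Introduce S': S → S c S S'
  Add: S' → ,
  Add: S' → c
  Add: S' → S ,

No remaining common prefixes — done.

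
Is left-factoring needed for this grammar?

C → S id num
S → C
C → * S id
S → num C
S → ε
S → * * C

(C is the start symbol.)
No, left-factoring is not needed

Left-factoring is needed when two productions for the same non-terminal
share a common prefix on the right-hand side.

Productions for C:
  C → S id num
  C → * S id
Productions for S:
  S → C
  S → num C
  S → ε
  S → * * C

No common prefixes found.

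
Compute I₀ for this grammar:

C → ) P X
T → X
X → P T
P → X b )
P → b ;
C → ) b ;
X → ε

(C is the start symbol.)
{ [C → . ) P X], [C → . ) b ;], [C' → . C] }

First, augment the grammar with C' → C
I₀ = CLOSURE({ [C' → . C] }):
  [C' → . C] has the dot before C: add [C → . ) P X], [C → . ) b ;]
No further items can be added.

I₀ = { [C → . ) P X], [C → . ) b ;], [C' → . C] }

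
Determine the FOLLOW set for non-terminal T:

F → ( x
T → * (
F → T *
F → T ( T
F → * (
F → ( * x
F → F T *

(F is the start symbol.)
To compute FOLLOW(T), find every occurrence of T on a right-hand side N → α T β: add FIRST(β) \ {ε}, and if β is empty or nullable also add FOLLOW(N). Iterate to a fixed point.

In F → T *: T is followed by '*', add FIRST('*') \ {ε} = { '*' }
In F → T ( T: T is followed by '(' T, add FIRST('(' T) \ {ε} = { '(' }
In F → T ( T: T is at the end, add FOLLOW(F)
In F → F T *: T is followed by '*', add FIRST('*') \ {ε} = { '*' }

The FOLLOW sets referred to above (computed the same way, to a fixed point):
  FOLLOW(F) = { $, '*' }

Taking the union: FOLLOW(T) = { $, '(', '*' }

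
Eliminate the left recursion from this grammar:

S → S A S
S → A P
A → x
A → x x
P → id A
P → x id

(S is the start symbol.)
S → A P S'
S' → A S S'
S' → ε
A → x
A → x x
P → id A
P → x id

S is directly left-recursive. The standard transformation for
  A → A α₁ | ... | A α_m | β₁ | ... | β_n
is
  A  → β₁ A' | ... | β_n A'
  A' → α₁ A' | ... | α_m A' | ε

S → A P becomes S → A P S'
S → S A S becomes S' → A S S'
Add S' → ε

Productions for other non-terminals are unchanged:
  A → x
  A → x x
  P → id A
  P → x id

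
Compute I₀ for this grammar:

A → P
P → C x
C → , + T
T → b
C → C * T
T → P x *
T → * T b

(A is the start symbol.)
First, augment the grammar with A' → A
I₀ = CLOSURE({ [A' → . A] }):
  [A' → . A] has the dot before A: add [A → . P]
  [A → . P] has the dot before P: add [P → . C x]
  [P → . C x] has the dot before C: add [C → . , + T], [C → . C * T]
No further items can be added.

I₀ = { [A → . P], [A' → . A], [C → . , + T], [C → . C * T], [P → . C x] }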